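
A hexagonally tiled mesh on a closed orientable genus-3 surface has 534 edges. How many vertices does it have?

352

χ = 2 − 2·3 = -4, and every face is a hexagon so 6F = 2E.
F = 2E/6 = 178. Then V = -4 + E − F = -4 + 534 − 178 = 352.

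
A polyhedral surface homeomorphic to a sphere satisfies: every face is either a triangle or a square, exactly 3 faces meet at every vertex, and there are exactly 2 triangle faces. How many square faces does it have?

Let x be the number of squares; then F = 2 + x.
Edge–face incidences: 2E = 3·2 + 4·x = 6 + 4x.
Every vertex has degree 3, so 3V = 2E.
Euler: V − E + F = 2 ⇒ (2E)/3 − E + (2 + x) = 2.
Multiply by 6: 2·(2E) − 3·(2E) + 6·(2 + x) = 12, i.e. 12 + 6x − (6 + 4x) = 12.
Collecting terms: 2x + 6 = 12, so 2x = 6, so x = 3.
Then 2E = 6 + 4·3 = 18, so E = 9, V = 2E/3 = 6, F = 2 + 3 = 5.

3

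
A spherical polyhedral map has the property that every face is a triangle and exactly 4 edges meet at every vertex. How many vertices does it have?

Each face has 3 edges and each edge borders two faces, so 2E = 3F.
Each vertex has degree 4, so 4V = 2E and hence V = 3F/4.
Euler: V − E + F = 2 ⇒ (3F/4) − (3F/2) + F = 2.
Multiply by 8: (6 − 12 + 8)F = 16, i.e. 2F = 16.
So F = 8, E = 3·8/2 = 12, V = 3·8/4 = 6.

6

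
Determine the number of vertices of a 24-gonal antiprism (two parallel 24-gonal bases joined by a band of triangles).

48

An antiprism on an n-gon has two n-gon caps and 2n triangles: V = 2·24 = 48, E = 4·24 = 96, F = 2·24 + 2 = 50.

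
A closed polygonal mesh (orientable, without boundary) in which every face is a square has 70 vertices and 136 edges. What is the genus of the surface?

0

Every face is a square and each edge borders two faces, so 4F = 2·136, giving F = 68.
χ = V − E + F = 70 − 136 + 68 = 2.
For a closed orientable surface χ = 2 − 2g, so g = (2 − (2))/2 = 0.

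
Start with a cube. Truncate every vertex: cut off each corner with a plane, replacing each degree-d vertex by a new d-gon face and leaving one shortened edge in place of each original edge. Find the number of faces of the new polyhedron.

14

The base solid has V = 8, E = 12, F = 6.
Truncation replaces each original edge-end by a new vertex, so V′ = 2E = 24.
Each original edge survives, and each old vertex of degree d contributes d new edges; summing degrees gives Σd = 2E, so E′ = E + 2E = 3E = 36.
Each original face survives and each original vertex becomes one new face: F′ = F + V = 14.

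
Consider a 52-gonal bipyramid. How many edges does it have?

156

A bipyramid over an n-gon has 2n triangular faces and n + 2 vertices: V = 52 + 2 = 54, E = 3·52 = 156, F = 2·52 = 104.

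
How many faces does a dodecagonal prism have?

14

A prism on an n-gon has two n-gon bases and n rectangular sides: V = 2·12 = 24, E = 3·12 = 36, F = 12 + 2 = 14.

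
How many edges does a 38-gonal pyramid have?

A pyramid on an n-gon base has one n-gon and n triangles: V = 38 + 1 = 39, E = 2·38 = 76, F = 38 + 1 = 39.

76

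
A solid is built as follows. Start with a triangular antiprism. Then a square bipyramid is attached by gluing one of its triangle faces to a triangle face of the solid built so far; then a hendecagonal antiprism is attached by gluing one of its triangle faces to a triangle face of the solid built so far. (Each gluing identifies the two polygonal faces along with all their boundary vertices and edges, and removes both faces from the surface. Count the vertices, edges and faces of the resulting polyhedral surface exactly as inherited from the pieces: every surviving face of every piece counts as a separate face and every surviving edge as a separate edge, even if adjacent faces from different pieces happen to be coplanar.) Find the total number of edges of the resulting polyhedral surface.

A triangular antiprism: V=6, E=12, F=8.
Attach a square bipyramid (V=6, E=12, F=8) along a 3-gon: merge 3 vertices and 3 edges, delete both glued faces → V=9, E=21, F=14.
Attach a hendecagonal antiprism (V=22, E=44, F=24) along a 3-gon: merge 3 vertices and 3 edges, delete both glued faces → V=28, E=62, F=36.
Check: V − E + F = 28 − 62 + 36 = 2.

62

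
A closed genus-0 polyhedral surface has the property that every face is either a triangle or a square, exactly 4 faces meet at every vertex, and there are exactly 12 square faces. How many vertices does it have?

18

Let x be the number of triangles; then F = 12 + x.
Edge–face incidences: 2E = 4·12 + 3·x = 48 + 3x.
Every vertex has degree 4, so 4V = 2E.
Euler: V − E + F = 2 ⇒ (2E)/4 − E + (12 + x) = 2.
Multiply by 8: 2·(2E) − 4·(2E) + 8·(12 + x) = 16, i.e. 96 + 8x − 2·(48 + 3x) = 16.
Collecting terms: 2x = 16, so x = 8.
Then 2E = 48 + 3·8 = 72, so E = 36, V = 2E/4 = 18, F = 12 + 8 = 20.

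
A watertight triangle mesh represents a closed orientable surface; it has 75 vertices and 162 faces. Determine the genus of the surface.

Every face is a triangle, so 2E = 3·162 = 486, giving E = 243.
χ = V − E + F = 75 − 243 + 162 = -6.
For a closed orientable surface χ = 2 − 2g, so g = (2 − (-6))/2 = 4.

4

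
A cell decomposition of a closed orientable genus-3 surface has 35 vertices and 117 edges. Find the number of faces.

For a closed orientable surface of genus 3, χ = 2 − 2·3 = -4.
F = -4 − V + E = -4 − 35 + 117 = 78.

78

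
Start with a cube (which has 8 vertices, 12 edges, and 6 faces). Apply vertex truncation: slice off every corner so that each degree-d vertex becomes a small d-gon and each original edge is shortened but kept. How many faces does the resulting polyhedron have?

14

Truncation replaces each original edge-end by a new vertex, so V′ = 2E = 24.
Each original edge survives, and each old vertex of degree d contributes d new edges; summing degrees gives Σd = 2E, so E′ = E + 2E = 3E = 36.
Each original face survives and each original vertex becomes one new face: F′ = F + V = 14.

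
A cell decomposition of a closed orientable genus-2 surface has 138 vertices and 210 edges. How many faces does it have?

For a closed orientable surface of genus 2, χ = 2 − 2·2 = -2.
F = -2 − V + E = -2 − 138 + 210 = 70.

70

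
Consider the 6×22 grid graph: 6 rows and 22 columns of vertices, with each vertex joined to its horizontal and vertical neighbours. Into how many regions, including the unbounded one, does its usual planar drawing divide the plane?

106

The grid has V = 6·22 = 132 vertices and E = 6·21 + 22·5 = 236 edges.
F = 2 − V + E = 2 − 132 + 236 = 106.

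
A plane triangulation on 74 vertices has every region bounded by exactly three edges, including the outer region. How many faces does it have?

In a plane triangulation 3F = 2E and V − E + F = 2, so F = 2V − 4 = 2·74 − 4 = 144.

144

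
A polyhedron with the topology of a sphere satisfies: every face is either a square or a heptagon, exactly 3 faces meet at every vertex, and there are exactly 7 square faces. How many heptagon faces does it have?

2

Let x be the number of heptagons; then F = 7 + x.
Edge–face incidences: 2E = 4·7 + 7·x = 28 + 7x.
Every vertex has degree 3, so 3V = 2E.
Euler: V − E + F = 2 ⇒ (2E)/3 − E + (7 + x) = 2.
Multiply by 6: 2·(2E) − 3·(2E) + 6·(7 + x) = 12, i.e. 42 + 6x − (28 + 7x) = 12.
Collecting terms: −x + 14 = 12, so −x = −2, so x = 2.
Then 2E = 28 + 7·2 = 42, so E = 21, V = 2E/3 = 14, F = 7 + 2 = 9.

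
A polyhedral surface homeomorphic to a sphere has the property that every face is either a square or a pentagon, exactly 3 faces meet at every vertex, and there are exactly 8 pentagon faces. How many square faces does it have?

Let x be the number of squares; then F = 8 + x.
Edge–face incidences: 2E = 5·8 + 4·x = 40 + 4x.
Every vertex has degree 3, so 3V = 2E.
Euler: V − E + F = 2 ⇒ (2E)/3 − E + (8 + x) = 2.
Multiply by 6: 2·(2E) − 3·(2E) + 6·(8 + x) = 12, i.e. 48 + 6x − (40 + 4x) = 12.
Collecting terms: 2x + 8 = 12, so 2x = 4, so x = 2.
Then 2E = 40 + 4·2 = 48, so E = 24, V = 2E/3 = 16, F = 8 + 2 = 10.

2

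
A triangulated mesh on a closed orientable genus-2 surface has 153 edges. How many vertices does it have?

49

χ = 2 − 2·2 = -2, and every face is a triangle so 3F = 2E.
F = 2E/3 = 102. Then V = -2 + E − F = -2 + 153 − 102 = 49.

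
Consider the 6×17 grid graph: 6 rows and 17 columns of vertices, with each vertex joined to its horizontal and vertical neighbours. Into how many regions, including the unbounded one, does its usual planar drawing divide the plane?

81

The grid has V = 6·17 = 102 vertices and E = 6·16 + 17·5 = 181 edges.
F = 2 − V + E = 2 − 102 + 181 = 81.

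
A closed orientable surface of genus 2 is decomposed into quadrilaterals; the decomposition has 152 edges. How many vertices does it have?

χ = 2 − 2·2 = -2, and every face is a square so 4F = 2E.
F = 2E/4 = 76. Then V = -2 + E − F = -2 + 152 − 76 = 74.

74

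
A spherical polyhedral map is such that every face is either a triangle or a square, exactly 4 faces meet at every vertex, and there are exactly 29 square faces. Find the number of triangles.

Let x be the number of triangles; then F = 29 + x.
Edge–face incidences: 2E = 4·29 + 3·x = 116 + 3x.
Every vertex has degree 4, so 4V = 2E.
Euler: V − E + F = 2 ⇒ (2E)/4 − E + (29 + x) = 2.
Multiply by 8: 2·(2E) − 4·(2E) + 8·(29 + x) = 16, i.e. 232 + 8x − 2·(116 + 3x) = 16.
Collecting terms: 2x = 16, so x = 8.
Then 2E = 116 + 3·8 = 140, so E = 70, V = 2E/4 = 35, F = 29 + 8 = 37.

8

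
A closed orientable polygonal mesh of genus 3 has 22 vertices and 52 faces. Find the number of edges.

For a closed orientable surface of genus 3, χ = 2 − 2·3 = -4.
E = V + F − (-4) = 22 + 52 − (-4) = 78.

78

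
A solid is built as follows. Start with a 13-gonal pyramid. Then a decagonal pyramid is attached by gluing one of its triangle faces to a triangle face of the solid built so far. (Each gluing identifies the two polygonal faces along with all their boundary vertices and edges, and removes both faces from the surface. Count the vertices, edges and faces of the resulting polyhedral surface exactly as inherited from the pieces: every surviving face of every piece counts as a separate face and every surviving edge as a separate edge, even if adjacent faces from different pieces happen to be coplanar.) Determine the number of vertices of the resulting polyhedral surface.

A 13-gonal pyramid: V=14, E=26, F=14.
Attach a decagonal pyramid (V=11, E=20, F=11) along a 3-gon: merge 3 vertices and 3 edges, delete both glued faces → V=22, E=43, F=23.
Check: V − E + F = 22 − 43 + 23 = 2.

22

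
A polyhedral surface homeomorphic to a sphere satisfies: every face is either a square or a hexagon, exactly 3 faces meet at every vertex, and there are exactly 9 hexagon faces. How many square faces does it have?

6

Let x be the number of squares; then F = 9 + x.
Edge–face incidences: 2E = 6·9 + 4·x = 54 + 4x.
Every vertex has degree 3, so 3V = 2E.
Euler: V − E + F = 2 ⇒ (2E)/3 − E + (9 + x) = 2.
Multiply by 6: 2·(2E) − 3·(2E) + 6·(9 + x) = 12, i.e. 54 + 6x − (54 + 4x) = 12.
Collecting terms: 2x = 12, so x = 6.
Then 2E = 54 + 4·6 = 78, so E = 39, V = 2E/3 = 26, F = 9 + 6 = 15.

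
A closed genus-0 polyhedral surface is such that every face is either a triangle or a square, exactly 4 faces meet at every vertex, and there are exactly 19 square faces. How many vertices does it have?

25

Let x be the number of triangles; then F = 19 + x.
Edge–face incidences: 2E = 4·19 + 3·x = 76 + 3x.
Every vertex has degree 4, so 4V = 2E.
Euler: V − E + F = 2 ⇒ (2E)/4 − E + (19 + x) = 2.
Multiply by 8: 2·(2E) − 4·(2E) + 8·(19 + x) = 16, i.e. 152 + 8x − 2·(76 + 3x) = 16.
Collecting terms: 2x = 16, so x = 8.
Then 2E = 76 + 3·8 = 100, so E = 50, V = 2E/4 = 25, F = 19 + 8 = 27.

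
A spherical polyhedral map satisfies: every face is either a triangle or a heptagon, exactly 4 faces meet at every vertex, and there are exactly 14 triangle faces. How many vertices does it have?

14

Let x be the number of heptagons; then F = 14 + x.
Edge–face incidences: 2E = 3·14 + 7·x = 42 + 7x.
Every vertex has degree 4, so 4V = 2E.
Euler: V − E + F = 2 ⇒ (2E)/4 − E + (14 + x) = 2.
Multiply by 8: 2·(2E) − 4·(2E) + 8·(14 + x) = 16, i.e. 112 + 8x − 2·(42 + 7x) = 16.
Collecting terms: −6x + 28 = 16, so −6x = −12, so x = 2.
Then 2E = 42 + 7·2 = 56, so E = 28, V = 2E/4 = 14, F = 14 + 2 = 16.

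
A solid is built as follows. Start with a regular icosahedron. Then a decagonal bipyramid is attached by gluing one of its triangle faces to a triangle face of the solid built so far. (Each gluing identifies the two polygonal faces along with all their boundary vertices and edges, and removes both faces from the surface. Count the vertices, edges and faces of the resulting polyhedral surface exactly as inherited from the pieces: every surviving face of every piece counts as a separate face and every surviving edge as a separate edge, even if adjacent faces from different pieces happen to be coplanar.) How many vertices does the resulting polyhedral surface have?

21

A regular icosahedron: V=12, E=30, F=20.
Attach a decagonal bipyramid (V=12, E=30, F=20) along a 3-gon: merge 3 vertices and 3 edges, delete both glued faces → V=21, E=57, F=38.
Check: V − E + F = 21 − 57 + 38 = 2.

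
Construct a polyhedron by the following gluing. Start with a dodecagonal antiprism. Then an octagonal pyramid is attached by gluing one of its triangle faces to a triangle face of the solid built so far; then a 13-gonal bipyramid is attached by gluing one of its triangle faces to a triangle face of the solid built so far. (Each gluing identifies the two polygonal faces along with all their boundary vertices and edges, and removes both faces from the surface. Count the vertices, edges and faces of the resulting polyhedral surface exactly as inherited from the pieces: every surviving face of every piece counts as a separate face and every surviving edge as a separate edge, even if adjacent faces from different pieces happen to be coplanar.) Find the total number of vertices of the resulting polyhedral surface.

42

A dodecagonal antiprism: V=24, E=48, F=26.
Attach an octagonal pyramid (V=9, E=16, F=9) along a 3-gon: merge 3 vertices and 3 edges, delete both glued faces → V=30, E=61, F=33.
Attach a 13-gonal bipyramid (V=15, E=39, F=26) along a 3-gon: merge 3 vertices and 3 edges, delete both glued faces → V=42, E=97, F=57.
Check: V − E + F = 42 − 97 + 57 = 2.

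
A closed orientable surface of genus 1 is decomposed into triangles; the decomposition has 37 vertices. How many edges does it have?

111

χ = 2 − 2·1 = 0, and every face is a triangle so 3F = 2E.
V − E + F = 0 with E = 3F/2 gives 37 − (3/2 − 1)·F = 0, so F = 74 and E = 111.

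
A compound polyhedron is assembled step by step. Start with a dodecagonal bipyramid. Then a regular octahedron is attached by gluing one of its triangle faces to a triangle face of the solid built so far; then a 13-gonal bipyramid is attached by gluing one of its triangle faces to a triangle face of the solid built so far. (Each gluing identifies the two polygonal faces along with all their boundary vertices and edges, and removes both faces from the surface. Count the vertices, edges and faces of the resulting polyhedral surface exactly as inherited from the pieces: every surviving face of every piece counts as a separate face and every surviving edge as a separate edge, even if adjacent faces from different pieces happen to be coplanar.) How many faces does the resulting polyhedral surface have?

54

A dodecagonal bipyramid: V=14, E=36, F=24.
Attach a regular octahedron (V=6, E=12, F=8) along a 3-gon: merge 3 vertices and 3 edges, delete both glued faces → V=17, E=45, F=30.
Attach a 13-gonal bipyramid (V=15, E=39, F=26) along a 3-gon: merge 3 vertices and 3 edges, delete both glued faces → V=29, E=81, F=54.
Check: V − E + F = 29 − 81 + 54 = 2.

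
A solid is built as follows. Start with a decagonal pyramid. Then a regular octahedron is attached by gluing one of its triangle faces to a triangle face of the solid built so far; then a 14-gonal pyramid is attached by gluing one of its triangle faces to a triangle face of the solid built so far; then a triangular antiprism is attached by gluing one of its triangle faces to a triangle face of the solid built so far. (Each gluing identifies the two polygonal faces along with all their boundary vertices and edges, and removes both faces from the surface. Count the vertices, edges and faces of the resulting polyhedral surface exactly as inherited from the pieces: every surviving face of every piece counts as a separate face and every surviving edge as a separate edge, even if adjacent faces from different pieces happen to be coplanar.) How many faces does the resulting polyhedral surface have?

A decagonal pyramid: V=11, E=20, F=11.
Attach a regular octahedron (V=6, E=12, F=8) along a 3-gon: merge 3 vertices and 3 edges, delete both glued faces → V=14, E=29, F=17.
Attach a 14-gonal pyramid (V=15, E=28, F=15) along a 3-gon: merge 3 vertices and 3 edges, delete both glued faces → V=26, E=54, F=30.
Attach a triangular antiprism (V=6, E=12, F=8) along a 3-gon: merge 3 vertices and 3 edges, delete both glued faces → V=29, E=63, F=36.
Check: V − E + F = 29 − 63 + 36 = 2.

36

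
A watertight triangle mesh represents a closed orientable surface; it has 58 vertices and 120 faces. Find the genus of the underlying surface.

Every face is a triangle, so 2E = 3·120 = 360, giving E = 180.
χ = V − E + F = 58 − 180 + 120 = -2.
For a closed orientable surface χ = 2 − 2g, so g = (2 − (-2))/2 = 2.

2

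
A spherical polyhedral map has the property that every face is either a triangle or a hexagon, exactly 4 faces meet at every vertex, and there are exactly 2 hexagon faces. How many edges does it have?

24

Let x be the number of triangles; then F = 2 + x.
Edge–face incidences: 2E = 6·2 + 3·x = 12 + 3x.
Every vertex has degree 4, so 4V = 2E.
Euler: V − E + F = 2 ⇒ (2E)/4 − E + (2 + x) = 2.
Multiply by 8: 2·(2E) − 4·(2E) + 8·(2 + x) = 16, i.e. 16 + 8x − 2·(12 + 3x) = 16.
Collecting terms: 2x − 8 = 16, so 2x = 24, so x = 12.
Then 2E = 12 + 3·12 = 48, so E = 24, V = 2E/4 = 12, F = 2 + 12 = 14.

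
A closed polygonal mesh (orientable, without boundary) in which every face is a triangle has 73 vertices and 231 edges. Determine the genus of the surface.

Every face is a triangle and each edge borders two faces, so 3F = 2·231, giving F = 154.
χ = V − E + F = 73 − 231 + 154 = -4.
For a closed orientable surface χ = 2 − 2g, so g = (2 − (-4))/2 = 3.

3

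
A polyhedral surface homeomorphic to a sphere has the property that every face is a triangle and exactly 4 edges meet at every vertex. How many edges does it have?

Each face has 3 edges and each edge borders two faces, so 2E = 3F.
Each vertex has degree 4, so 4V = 2E and hence V = 3F/4.
Euler: V − E + F = 2 ⇒ (3F/4) − (3F/2) + F = 2.
Multiply by 8: (6 − 12 + 8)F = 16, i.e. 2F = 16.
So F = 8, E = 3·8/2 = 12, V = 3·8/4 = 6.

12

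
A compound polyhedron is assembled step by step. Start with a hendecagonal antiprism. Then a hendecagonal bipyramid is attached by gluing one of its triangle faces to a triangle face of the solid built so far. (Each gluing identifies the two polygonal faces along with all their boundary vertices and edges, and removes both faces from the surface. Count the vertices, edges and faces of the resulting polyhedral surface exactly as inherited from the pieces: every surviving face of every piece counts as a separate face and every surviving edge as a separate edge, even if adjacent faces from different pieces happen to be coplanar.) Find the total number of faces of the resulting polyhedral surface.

44

A hendecagonal antiprism: V=22, E=44, F=24.
Attach a hendecagonal bipyramid (V=13, E=33, F=22) along a 3-gon: merge 3 vertices and 3 edges, delete both glued faces → V=32, E=74, F=44.
Check: V − E + F = 32 − 74 + 44 = 2.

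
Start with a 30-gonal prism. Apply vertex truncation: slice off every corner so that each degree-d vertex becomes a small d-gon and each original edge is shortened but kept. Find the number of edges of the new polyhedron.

270

The base solid has V = 60, E = 90, F = 32.
Truncation replaces each original edge-end by a new vertex, so V′ = 2E = 180.
Each original edge survives, and each old vertex of degree d contributes d new edges; summing degrees gives Σd = 2E, so E′ = E + 2E = 3E = 270.
Each original face survives and each original vertex becomes one new face: F′ = F + V = 92.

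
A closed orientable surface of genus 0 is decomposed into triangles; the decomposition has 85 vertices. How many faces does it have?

χ = 2 − 2·0 = 2, and every face is a triangle so 3F = 2E.
V − E + F = 2 with E = 3F/2 gives 85 − (3/2 − 1)·F = 2, so F = 166 and E = 249.

166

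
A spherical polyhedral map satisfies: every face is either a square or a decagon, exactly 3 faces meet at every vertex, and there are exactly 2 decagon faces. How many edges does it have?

30

Let x be the number of squares; then F = 2 + x.
Edge–face incidences: 2E = 10·2 + 4·x = 20 + 4x.
Every vertex has degree 3, so 3V = 2E.
Euler: V − E + F = 2 ⇒ (2E)/3 − E + (2 + x) = 2.
Multiply by 6: 2·(2E) − 3·(2E) + 6·(2 + x) = 12, i.e. 12 + 6x − (20 + 4x) = 12.
Collecting terms: 2x − 8 = 12, so 2x = 20, so x = 10.
Then 2E = 20 + 4·10 = 60, so E = 30, V = 2E/3 = 20, F = 2 + 10 = 12.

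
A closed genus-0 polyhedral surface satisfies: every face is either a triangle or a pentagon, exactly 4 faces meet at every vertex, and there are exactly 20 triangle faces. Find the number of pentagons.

Let x be the number of pentagons; then F = 20 + x.
Edge–face incidences: 2E = 3·20 + 5·x = 60 + 5x.
Every vertex has degree 4, so 4V = 2E.
Euler: V − E + F = 2 ⇒ (2E)/4 − E + (20 + x) = 2.
Multiply by 8: 2·(2E) − 4·(2E) + 8·(20 + x) = 16, i.e. 160 + 8x − 2·(60 + 5x) = 16.
Collecting terms: −2x + 40 = 16, so −2x = −24, so x = 12.
Then 2E = 60 + 5·12 = 120, so E = 60, V = 2E/4 = 30, F = 20 + 12 = 32.

12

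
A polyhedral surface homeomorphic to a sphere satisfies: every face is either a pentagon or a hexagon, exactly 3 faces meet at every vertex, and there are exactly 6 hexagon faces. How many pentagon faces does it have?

Let x be the number of pentagons; then F = 6 + x.
Edge–face incidences: 2E = 6·6 + 5·x = 36 + 5x.
Every vertex has degree 3, so 3V = 2E.
Euler: V − E + F = 2 ⇒ (2E)/3 − E + (6 + x) = 2.
Multiply by 6: 2·(2E) − 3·(2E) + 6·(6 + x) = 12, i.e. 36 + 6x − (36 + 5x) = 12.
Collecting terms: x = 12.
Then 2E = 36 + 5·12 = 96, so E = 48, V = 2E/3 = 32, F = 6 + 12 = 18.

12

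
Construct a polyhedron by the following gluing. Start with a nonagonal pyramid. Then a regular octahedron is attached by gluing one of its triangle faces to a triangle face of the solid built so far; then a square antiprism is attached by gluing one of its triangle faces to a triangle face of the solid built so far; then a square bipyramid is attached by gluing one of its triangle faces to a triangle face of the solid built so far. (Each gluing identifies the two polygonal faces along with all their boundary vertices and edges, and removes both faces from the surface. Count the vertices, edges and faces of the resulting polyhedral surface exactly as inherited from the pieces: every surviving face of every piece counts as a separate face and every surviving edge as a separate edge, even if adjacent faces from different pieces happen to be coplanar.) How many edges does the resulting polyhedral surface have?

A nonagonal pyramid: V=10, E=18, F=10.
Attach a regular octahedron (V=6, E=12, F=8) along a 3-gon: merge 3 vertices and 3 edges, delete both glued faces → V=13, E=27, F=16.
Attach a square antiprism (V=8, E=16, F=10) along a 3-gon: merge 3 vertices and 3 edges, delete both glued faces → V=18, E=40, F=24.
Attach a square bipyramid (V=6, E=12, F=8) along a 3-gon: merge 3 vertices and 3 edges, delete both glued faces → V=21, E=49, F=30.
Check: V − E + F = 21 − 49 + 30 = 2.

49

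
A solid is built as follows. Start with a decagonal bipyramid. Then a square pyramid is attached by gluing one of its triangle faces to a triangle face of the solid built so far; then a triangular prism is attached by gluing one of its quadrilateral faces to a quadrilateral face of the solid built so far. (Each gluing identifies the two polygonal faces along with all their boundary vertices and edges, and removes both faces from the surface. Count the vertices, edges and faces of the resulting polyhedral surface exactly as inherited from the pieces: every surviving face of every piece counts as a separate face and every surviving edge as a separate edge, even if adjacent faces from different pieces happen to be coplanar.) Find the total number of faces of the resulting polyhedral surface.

A decagonal bipyramid: V=12, E=30, F=20.
Attach a square pyramid (V=5, E=8, F=5) along a 3-gon: merge 3 vertices and 3 edges, delete both glued faces → V=14, E=35, F=23.
Attach a triangular prism (V=6, E=9, F=5) along a 4-gon: merge 4 vertices and 4 edges, delete both glued faces → V=16, E=40, F=26.
Check: V − E + F = 16 − 40 + 26 = 2.

26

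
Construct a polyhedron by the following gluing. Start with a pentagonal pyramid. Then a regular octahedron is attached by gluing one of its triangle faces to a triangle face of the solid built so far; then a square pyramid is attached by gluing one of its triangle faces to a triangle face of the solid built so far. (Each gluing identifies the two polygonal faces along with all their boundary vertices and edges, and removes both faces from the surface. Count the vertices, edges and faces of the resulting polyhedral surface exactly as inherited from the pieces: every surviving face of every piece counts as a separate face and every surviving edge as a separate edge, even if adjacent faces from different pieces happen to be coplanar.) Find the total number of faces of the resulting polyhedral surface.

A pentagonal pyramid: V=6, E=10, F=6.
Attach a regular octahedron (V=6, E=12, F=8) along a 3-gon: merge 3 vertices and 3 edges, delete both glued faces → V=9, E=19, F=12.
Attach a square pyramid (V=5, E=8, F=5) along a 3-gon: merge 3 vertices and 3 edges, delete both glued faces → V=11, E=24, F=15.
Check: V − E + F = 11 − 24 + 15 = 2.

15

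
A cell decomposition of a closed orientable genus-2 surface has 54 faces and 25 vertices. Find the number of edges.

81

For a closed orientable surface of genus 2, χ = 2 − 2·2 = -2.
E = V + F − (-2) = 25 + 54 − (-2) = 81.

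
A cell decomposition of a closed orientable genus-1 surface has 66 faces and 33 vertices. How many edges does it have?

99

For a closed orientable surface of genus 1, χ = 2 − 2·1 = 0.
E = V + F − (0) = 33 + 66 − (0) = 99.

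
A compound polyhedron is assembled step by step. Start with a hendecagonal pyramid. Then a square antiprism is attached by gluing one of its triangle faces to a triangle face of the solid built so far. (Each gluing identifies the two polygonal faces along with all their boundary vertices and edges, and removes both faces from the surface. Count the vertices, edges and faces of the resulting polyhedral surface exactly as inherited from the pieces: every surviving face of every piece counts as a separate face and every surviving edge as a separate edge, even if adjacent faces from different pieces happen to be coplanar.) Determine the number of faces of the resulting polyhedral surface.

20

A hendecagonal pyramid: V=12, E=22, F=12.
Attach a square antiprism (V=8, E=16, F=10) along a 3-gon: merge 3 vertices and 3 edges, delete both glued faces → V=17, E=35, F=20.
Check: V − E + F = 17 − 35 + 20 = 2.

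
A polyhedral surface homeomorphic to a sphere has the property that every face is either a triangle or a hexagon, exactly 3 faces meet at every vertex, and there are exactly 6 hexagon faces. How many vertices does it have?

Let x be the number of triangles; then F = 6 + x.
Edge–face incidences: 2E = 6·6 + 3·x = 36 + 3x.
Every vertex has degree 3, so 3V = 2E.
Euler: V − E + F = 2 ⇒ (2E)/3 − E + (6 + x) = 2.
Multiply by 6: 2·(2E) − 3·(2E) + 6·(6 + x) = 12, i.e. 36 + 6x − (36 + 3x) = 12.
Collecting terms: 3x = 12, so x = 4.
Then 2E = 36 + 3·4 = 48, so E = 24, V = 2E/3 = 16, F = 6 + 4 = 10.

16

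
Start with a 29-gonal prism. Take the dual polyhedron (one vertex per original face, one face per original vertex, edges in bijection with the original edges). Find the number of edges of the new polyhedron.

The base solid has V = 58, E = 87, F = 31.
The dual swaps V and F and preserves E: V′ = F = 31, E′ = E = 87, F′ = V = 58.

87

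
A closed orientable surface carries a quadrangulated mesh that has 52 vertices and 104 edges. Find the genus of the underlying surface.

1

Every face is a square and each edge borders two faces, so 4F = 2·104, giving F = 52.
χ = V − E + F = 52 − 104 + 52 = 0.
For a closed orientable surface χ = 2 − 2g, so g = (2 − (0))/2 = 1.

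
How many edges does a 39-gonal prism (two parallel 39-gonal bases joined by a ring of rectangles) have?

A prism on an n-gon has two n-gon bases and n rectangular sides: V = 2·39 = 78, E = 3·39 = 117, F = 39 + 2 = 41.
Check: V − E + F = 78 − 117 + 41 = 2.

117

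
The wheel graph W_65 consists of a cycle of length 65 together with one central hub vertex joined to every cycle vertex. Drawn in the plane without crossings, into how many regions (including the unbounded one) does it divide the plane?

W_65 has V = 65 + 1 = 66 vertices and E = 2·65 = 130 edges.
By Euler's formula F = 2 − V + E = 2 − 66 + 130 = 66.

66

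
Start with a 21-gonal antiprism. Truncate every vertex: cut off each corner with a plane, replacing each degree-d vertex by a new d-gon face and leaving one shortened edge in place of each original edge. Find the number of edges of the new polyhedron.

The base solid has V = 42, E = 84, F = 44.
Truncation replaces each original edge-end by a new vertex, so V′ = 2E = 168.
Each original edge survives, and each old vertex of degree d contributes d new edges; summing degrees gives Σd = 2E, so E′ = E + 2E = 3E = 252.
Each original face survives and each original vertex becomes one new face: F′ = F + V = 86.

252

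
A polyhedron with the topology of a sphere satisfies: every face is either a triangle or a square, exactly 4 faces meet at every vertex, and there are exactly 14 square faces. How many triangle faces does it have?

8

Let x be the number of triangles; then F = 14 + x.
Edge–face incidences: 2E = 4·14 + 3·x = 56 + 3x.
Every vertex has degree 4, so 4V = 2E.
Euler: V − E + F = 2 ⇒ (2E)/4 − E + (14 + x) = 2.
Multiply by 8: 2·(2E) − 4·(2E) + 8·(14 + x) = 16, i.e. 112 + 8x − 2·(56 + 3x) = 16.
Collecting terms: 2x = 16, so x = 8.
Then 2E = 56 + 3·8 = 80, so E = 40, V = 2E/4 = 20, F = 14 + 8 = 22.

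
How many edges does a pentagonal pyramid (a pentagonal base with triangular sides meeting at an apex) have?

A pyramid on an n-gon base has one n-gon and n triangles: V = 5 + 1 = 6, E = 2·5 = 10, F = 5 + 1 = 6.
Check: V − E + F = 6 − 10 + 6 = 2.

10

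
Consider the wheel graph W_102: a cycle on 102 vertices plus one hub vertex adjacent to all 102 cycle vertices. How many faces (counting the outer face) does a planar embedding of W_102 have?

103

W_102 has V = 102 + 1 = 103 vertices and E = 2·102 = 204 edges.
By Euler's formula F = 2 − V + E = 2 − 103 + 204 = 103.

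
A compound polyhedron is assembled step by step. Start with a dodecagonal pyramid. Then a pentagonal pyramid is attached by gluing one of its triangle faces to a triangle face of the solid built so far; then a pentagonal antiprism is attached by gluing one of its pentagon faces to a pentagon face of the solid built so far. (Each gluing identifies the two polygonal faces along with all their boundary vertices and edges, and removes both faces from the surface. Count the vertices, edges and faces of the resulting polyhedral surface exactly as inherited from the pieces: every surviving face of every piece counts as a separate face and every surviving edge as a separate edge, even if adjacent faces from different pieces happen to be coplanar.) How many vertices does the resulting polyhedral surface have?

21

A dodecagonal pyramid: V=13, E=24, F=13.
Attach a pentagonal pyramid (V=6, E=10, F=6) along a 3-gon: merge 3 vertices and 3 edges, delete both glued faces → V=16, E=31, F=17.
Attach a pentagonal antiprism (V=10, E=20, F=12) along a 5-gon: merge 5 vertices and 5 edges, delete both glued faces → V=21, E=46, F=27.
Check: V − E + F = 21 − 46 + 27 = 2.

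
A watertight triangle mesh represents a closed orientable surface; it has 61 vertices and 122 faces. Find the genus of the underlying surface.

1

Every face is a triangle, so 2E = 3·122 = 366, giving E = 183.
χ = V − E + F = 61 − 183 + 122 = 0.
For a closed orientable surface χ = 2 − 2g, so g = (2 − (0))/2 = 1.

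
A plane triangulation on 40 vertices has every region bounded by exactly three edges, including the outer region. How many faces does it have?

In a plane triangulation 3F = 2E and V − E + F = 2, so F = 2V − 4 = 2·40 − 4 = 76.

76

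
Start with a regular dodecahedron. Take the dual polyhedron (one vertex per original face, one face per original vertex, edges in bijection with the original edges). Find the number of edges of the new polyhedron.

30

The base solid has V = 20, E = 30, F = 12.
The dual swaps V and F and preserves E: V′ = F = 12, E′ = E = 30, F′ = V = 20.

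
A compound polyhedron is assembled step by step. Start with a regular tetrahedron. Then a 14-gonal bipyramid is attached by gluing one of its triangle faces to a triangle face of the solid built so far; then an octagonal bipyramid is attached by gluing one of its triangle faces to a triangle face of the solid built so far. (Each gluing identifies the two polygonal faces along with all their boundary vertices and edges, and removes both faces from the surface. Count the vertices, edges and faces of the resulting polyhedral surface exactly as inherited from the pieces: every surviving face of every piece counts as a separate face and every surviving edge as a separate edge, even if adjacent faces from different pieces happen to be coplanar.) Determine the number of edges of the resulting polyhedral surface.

A regular tetrahedron: V=4, E=6, F=4.
Attach a 14-gonal bipyramid (V=16, E=42, F=28) along a 3-gon: merge 3 vertices and 3 edges, delete both glued faces → V=17, E=45, F=30.
Attach an octagonal bipyramid (V=10, E=24, F=16) along a 3-gon: merge 3 vertices and 3 edges, delete both glued faces → V=24, E=66, F=44.
Check: V − E + F = 24 − 66 + 44 = 2.

66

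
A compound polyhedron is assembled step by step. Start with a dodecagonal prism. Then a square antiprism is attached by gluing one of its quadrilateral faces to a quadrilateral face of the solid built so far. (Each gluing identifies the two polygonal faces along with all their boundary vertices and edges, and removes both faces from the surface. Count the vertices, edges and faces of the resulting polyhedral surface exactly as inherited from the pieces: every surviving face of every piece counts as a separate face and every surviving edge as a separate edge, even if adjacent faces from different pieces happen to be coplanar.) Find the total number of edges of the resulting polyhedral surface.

A dodecagonal prism: V=24, E=36, F=14.
Attach a square antiprism (V=8, E=16, F=10) along a 4-gon: merge 4 vertices and 4 edges, delete both glued faces → V=28, E=48, F=22.
Check: V − E + F = 28 − 48 + 22 = 2.

48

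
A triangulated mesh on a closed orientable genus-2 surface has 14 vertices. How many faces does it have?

χ = 2 − 2·2 = -2, and every face is a triangle so 3F = 2E.
V − E + F = -2 with E = 3F/2 gives 14 − (3/2 − 1)·F = -2, so F = 32 and E = 48.

32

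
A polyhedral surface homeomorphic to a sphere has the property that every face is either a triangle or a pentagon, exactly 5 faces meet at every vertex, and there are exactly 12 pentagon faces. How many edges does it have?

150

Let x be the number of triangles; then F = 12 + x.
Edge–face incidences: 2E = 5·12 + 3·x = 60 + 3x.
Every vertex has degree 5, so 5V = 2E.
Euler: V − E + F = 2 ⇒ (2E)/5 − E + (12 + x) = 2.
Multiply by 10: 2·(2E) − 5·(2E) + 10·(12 + x) = 20, i.e. 120 + 10x − 3·(60 + 3x) = 20.
Collecting terms: x − 60 = 20, so x = 80.
Then 2E = 60 + 3·80 = 300, so E = 150, V = 2E/5 = 60, F = 12 + 80 = 92.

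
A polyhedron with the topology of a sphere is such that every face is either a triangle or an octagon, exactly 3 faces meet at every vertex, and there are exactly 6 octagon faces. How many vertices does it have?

24

Let x be the number of triangles; then F = 6 + x.
Edge–face incidences: 2E = 8·6 + 3·x = 48 + 3x.
Every vertex has degree 3, so 3V = 2E.
Euler: V − E + F = 2 ⇒ (2E)/3 − E + (6 + x) = 2.
Multiply by 6: 2·(2E) − 3·(2E) + 6·(6 + x) = 12, i.e. 36 + 6x − (48 + 3x) = 12.
Collecting terms: 3x − 12 = 12, so 3x = 24, so x = 8.
Then 2E = 48 + 3·8 = 72, so E = 36, V = 2E/3 = 24, F = 6 + 8 = 14.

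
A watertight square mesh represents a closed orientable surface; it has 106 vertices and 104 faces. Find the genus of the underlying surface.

0

Every face is a square, so 2E = 4·104 = 416, giving E = 208.
χ = V − E + F = 106 − 208 + 104 = 2.
For a closed orientable surface χ = 2 − 2g, so g = (2 − (2))/2 = 0.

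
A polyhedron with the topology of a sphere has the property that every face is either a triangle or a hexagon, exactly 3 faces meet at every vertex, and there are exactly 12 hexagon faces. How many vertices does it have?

Let x be the number of triangles; then F = 12 + x.
Edge–face incidences: 2E = 6·12 + 3·x = 72 + 3x.
Every vertex has degree 3, so 3V = 2E.
Euler: V − E + F = 2 ⇒ (2E)/3 − E + (12 + x) = 2.
Multiply by 6: 2·(2E) − 3·(2E) + 6·(12 + x) = 12, i.e. 72 + 6x − (72 + 3x) = 12.
Collecting terms: 3x = 12, so x = 4.
Then 2E = 72 + 3·4 = 84, so E = 42, V = 2E/3 = 28, F = 12 + 4 = 16.

28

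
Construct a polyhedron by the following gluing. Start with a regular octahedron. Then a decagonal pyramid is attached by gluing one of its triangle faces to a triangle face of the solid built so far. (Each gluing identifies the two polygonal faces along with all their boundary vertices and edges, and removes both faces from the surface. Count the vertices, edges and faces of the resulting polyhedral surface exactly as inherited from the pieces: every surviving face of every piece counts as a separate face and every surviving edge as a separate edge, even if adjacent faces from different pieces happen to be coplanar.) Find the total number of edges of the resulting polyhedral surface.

29

A regular octahedron: V=6, E=12, F=8.
Attach a decagonal pyramid (V=11, E=20, F=11) along a 3-gon: merge 3 vertices and 3 edges, delete both glued faces → V=14, E=29, F=17.
Check: V − E + F = 14 − 29 + 17 = 2.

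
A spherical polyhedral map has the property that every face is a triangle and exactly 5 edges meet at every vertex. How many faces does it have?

Each face has 3 edges and each edge borders two faces, so 2E = 3F.
Each vertex has degree 5, so 5V = 2E and hence V = 3F/5.
Euler: V − E + F = 2 ⇒ (3F/5) − (3F/2) + F = 2.
Multiply by 10: (6 − 15 + 10)F = 20, i.e. 1F = 20.
So F = 20, E = 3·20/2 = 30, V = 3·20/5 = 12.

20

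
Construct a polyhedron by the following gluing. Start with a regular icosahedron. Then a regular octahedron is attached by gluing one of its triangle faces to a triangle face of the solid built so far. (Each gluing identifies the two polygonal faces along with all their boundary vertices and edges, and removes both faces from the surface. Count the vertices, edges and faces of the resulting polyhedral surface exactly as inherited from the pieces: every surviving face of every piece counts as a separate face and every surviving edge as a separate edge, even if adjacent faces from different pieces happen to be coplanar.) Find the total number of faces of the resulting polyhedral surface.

26

A regular icosahedron: V=12, E=30, F=20.
Attach a regular octahedron (V=6, E=12, F=8) along a 3-gon: merge 3 vertices and 3 edges, delete both glued faces → V=15, E=39, F=26.
Check: V − E + F = 15 − 39 + 26 = 2.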